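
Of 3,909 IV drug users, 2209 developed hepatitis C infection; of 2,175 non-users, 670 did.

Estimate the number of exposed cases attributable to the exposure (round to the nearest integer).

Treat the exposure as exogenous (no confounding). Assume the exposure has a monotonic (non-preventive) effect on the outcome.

p₁ = P(outcome | exposed) = 2209/3909 = 0.56511
p₀ = P(outcome | unexposed) = 670/2175 = 0.30805
PN = (p₁ − p₀)/p₁ = (0.56511 − 0.30805) / 0.56511 ≈ 0.45489.
Attributable cases ≈ PN × (exposed cases) = 0.45489 × 2209 ≈ 1004.85.

about 1005 cases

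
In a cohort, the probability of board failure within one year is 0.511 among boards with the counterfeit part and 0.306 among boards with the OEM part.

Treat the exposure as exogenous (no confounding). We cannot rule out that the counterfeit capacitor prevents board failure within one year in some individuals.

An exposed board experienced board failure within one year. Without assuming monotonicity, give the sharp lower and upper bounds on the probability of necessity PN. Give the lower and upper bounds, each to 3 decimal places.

Let p₁ = 0.511, p₀ = 0.306.
Under exogeneity alone the bounds on PN are max{0,(p₁−p₀)/p₁} ≤ PN ≤ min{1,(1−p₀)/p₁}.
  lower = (p₁ − p₀)/p₁ = 0.205 / 0.511 ≈ 0.4012
  upper = min{1, (1 − p₀)/p₁} = 0.694 / 0.511 ≈ 1.3581 → capped at 1

0.401 ≤ PN ≤ 1.000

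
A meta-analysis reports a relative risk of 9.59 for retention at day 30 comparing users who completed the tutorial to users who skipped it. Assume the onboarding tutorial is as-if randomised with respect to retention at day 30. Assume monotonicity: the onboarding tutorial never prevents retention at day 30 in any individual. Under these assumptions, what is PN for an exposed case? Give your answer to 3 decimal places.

Under exogeneity and monotonicity, PN = (RR − 1) / RR = 1 − 1/RR.
PN = (9.59 − 1) / 9.59 = 8.59 / 9.59 ≈ 0.8957

PN ≈ 0.896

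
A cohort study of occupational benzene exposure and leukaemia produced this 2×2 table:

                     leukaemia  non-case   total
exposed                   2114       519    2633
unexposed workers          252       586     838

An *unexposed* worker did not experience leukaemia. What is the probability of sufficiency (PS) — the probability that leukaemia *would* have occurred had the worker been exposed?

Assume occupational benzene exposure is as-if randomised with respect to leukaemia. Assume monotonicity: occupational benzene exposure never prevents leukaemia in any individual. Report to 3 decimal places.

p₁ = P(outcome | exposed) = 2114/2633 = 0.80289
p₀ = P(outcome | unexposed) = 252/838 = 0.30072
Under exogeneity and monotonicity, PS = (p₁ − p₀)/(1 − p₀).
PS = (0.80289 − 0.30072) / 0.69928 ≈ 0.7181

PS ≈ 0.718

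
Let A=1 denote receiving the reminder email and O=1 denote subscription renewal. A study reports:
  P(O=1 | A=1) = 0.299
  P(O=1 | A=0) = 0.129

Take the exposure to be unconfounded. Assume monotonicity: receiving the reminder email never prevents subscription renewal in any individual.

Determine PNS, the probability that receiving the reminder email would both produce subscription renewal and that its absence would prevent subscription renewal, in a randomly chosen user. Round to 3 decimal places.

Let p₁ = 0.299, p₀ = 0.129.
Under exogeneity and monotonicity, PNS = p₁ − p₀.
PNS = 0.299 − 0.129 = 0.17

PNS ≈ 0.170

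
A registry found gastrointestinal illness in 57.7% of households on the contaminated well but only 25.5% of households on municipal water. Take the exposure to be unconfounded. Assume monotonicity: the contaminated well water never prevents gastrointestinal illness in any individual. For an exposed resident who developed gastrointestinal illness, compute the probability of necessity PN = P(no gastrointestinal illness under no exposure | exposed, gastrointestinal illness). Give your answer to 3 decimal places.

PN ≈ 0.558

p₁ = 0.577, p₀ = 0.255.
Under exogeneity and monotonicity, PN = (p₁ − p₀) / p₁.
PN = (0.577 − 0.255) / 0.577 = 0.322 / 0.577 ≈ 0.5581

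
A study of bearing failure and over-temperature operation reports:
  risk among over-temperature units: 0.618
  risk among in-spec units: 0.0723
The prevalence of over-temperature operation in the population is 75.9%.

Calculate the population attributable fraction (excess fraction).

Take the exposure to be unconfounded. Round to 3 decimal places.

Let p₁ = 0.618, p₀ = 0.0723.
Overall risk P(Y=1) = π·p₁ + (1−π)·p₀ = 0.759×0.618 + 0.241×0.0723 = 0.48649.
Under exogeneity, PAF = [P(Y=1) − p₀] / P(Y=1).
PAF = (0.48649 − 0.0723) / 0.48649 ≈ 0.8514

PAF ≈ 0.851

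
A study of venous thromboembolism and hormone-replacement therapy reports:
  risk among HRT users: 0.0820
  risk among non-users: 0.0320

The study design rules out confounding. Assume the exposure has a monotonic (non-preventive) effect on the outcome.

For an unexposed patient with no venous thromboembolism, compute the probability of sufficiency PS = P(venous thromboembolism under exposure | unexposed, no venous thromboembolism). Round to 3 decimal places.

PS ≈ 0.052

Let p₁ = 0.082, p₀ = 0.032.
Under exogeneity and monotonicity, PS = (p₁ − p₀) / (1 − p₀).
PS = (0.082 − 0.032) / (1 − 0.032) = 0.05 / 0.968 ≈ 0.0517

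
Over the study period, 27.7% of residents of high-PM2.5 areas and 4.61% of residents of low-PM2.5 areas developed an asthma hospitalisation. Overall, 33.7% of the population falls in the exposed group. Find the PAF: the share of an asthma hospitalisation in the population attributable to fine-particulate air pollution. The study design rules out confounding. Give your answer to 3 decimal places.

PAF ≈ 0.628

p₁ = 0.277, p₀ = 0.0461.
Overall risk P(Y=1) = π·p₁ + (1−π)·p₀ = 0.337×0.277 + 0.663×0.0461 = 0.12391.
Under exogeneity, PAF = [P(Y=1) − p₀] / P(Y=1).
PAF = (0.12391 − 0.0461) / 0.12391 ≈ 0.6280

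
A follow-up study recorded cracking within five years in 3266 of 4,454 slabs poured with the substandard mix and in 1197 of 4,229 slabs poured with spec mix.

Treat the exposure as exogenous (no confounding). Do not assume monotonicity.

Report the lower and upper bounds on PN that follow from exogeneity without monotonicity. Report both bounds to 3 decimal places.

0.614 ≤ PN ≤ 0.978

p₁ = P(outcome | exposed) = 3266/4454 = 0.73327
p₀ = P(outcome | unexposed) = 1197/4229 = 0.28305
Under exogeneity alone the bounds on PN are max{0,(p₁−p₀)/p₁} ≤ PN ≤ min{1,(1−p₀)/p₁}.
  lower = (p₁ − p₀)/p₁ = 0.45023 / 0.73327 ≈ 0.6140
  upper = min{1, (1 − p₀)/p₁} = 0.71695 / 0.73327 ≈ 0.9777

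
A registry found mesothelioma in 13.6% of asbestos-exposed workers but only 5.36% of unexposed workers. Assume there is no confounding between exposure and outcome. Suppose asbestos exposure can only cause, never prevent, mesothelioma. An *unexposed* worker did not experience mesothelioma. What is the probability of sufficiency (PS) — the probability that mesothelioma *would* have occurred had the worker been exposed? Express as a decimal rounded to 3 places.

PS ≈ 0.087

p₁ = 0.136, p₀ = 0.0536.
Under exogeneity and monotonicity, PS = (p₁ − p₀) / (1 − p₀).
PS = (0.136 − 0.0536) / (1 − 0.0536) = 0.0824 / 0.9464 ≈ 0.0871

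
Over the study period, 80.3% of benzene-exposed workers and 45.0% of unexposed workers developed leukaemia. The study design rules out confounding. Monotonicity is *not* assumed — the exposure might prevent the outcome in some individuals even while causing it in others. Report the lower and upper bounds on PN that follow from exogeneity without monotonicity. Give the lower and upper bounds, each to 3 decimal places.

p₁ = 0.803, p₀ = 0.45.
Under exogeneity alone the bounds on PN are max{0,(p₁−p₀)/p₁} ≤ PN ≤ min{1,(1−p₀)/p₁}.
  lower = (p₁ − p₀)/p₁ = 0.353 / 0.803 ≈ 0.4396
  upper = min{1, (1 − p₀)/p₁} = 0.55 / 0.803 ≈ 0.6849

0.440 ≤ PN ≤ 0.685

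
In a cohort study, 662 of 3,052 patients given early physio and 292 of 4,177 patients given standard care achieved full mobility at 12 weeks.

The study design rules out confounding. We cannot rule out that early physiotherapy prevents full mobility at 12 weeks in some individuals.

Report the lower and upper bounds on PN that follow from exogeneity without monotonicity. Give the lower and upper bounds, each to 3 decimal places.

0.678 ≤ PN ≤ 1.000

p₁ = P(outcome | exposed) = 662/3052 = 0.21691
p₀ = P(outcome | unexposed) = 292/4177 = 0.069907
Under exogeneity alone the bounds on PN are max{0,(p₁−p₀)/p₁} ≤ PN ≤ min{1,(1−p₀)/p₁}.
  lower = (p₁ − p₀)/p₁ = 0.147 / 0.21691 ≈ 0.6777
  upper = min{1, (1 − p₀)/p₁} = 0.93009 / 0.21691 ≈ 4.2880 → capped at 1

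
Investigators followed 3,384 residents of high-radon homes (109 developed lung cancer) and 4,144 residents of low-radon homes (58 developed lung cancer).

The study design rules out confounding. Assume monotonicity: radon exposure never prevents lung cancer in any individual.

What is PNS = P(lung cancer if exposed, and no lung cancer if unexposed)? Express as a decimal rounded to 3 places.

p₁ = P(outcome | exposed) = 109/3384 = 0.03221
p₀ = P(outcome | unexposed) = 58/4144 = 0.013996
Under exogeneity and monotonicity, PNS = p₁ − p₀.
PNS = 0.03221 − 0.013996 = 0.018214

PNS ≈ 0.018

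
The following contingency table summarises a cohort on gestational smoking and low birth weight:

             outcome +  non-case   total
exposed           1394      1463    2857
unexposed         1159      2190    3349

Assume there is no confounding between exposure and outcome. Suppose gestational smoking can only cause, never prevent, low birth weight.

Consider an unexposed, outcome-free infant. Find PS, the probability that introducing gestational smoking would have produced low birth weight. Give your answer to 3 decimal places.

p₁ = P(outcome | exposed) = 1394/2857 = 0.48792
p₀ = P(outcome | unexposed) = 1159/3349 = 0.34607
Under exogeneity and monotonicity, PS = (p₁ − p₀) / (1 − p₀).
PS = (0.48792 − 0.34607) / (1 − 0.34607) = 0.14185 / 0.65393 ≈ 0.2169

PS ≈ 0.217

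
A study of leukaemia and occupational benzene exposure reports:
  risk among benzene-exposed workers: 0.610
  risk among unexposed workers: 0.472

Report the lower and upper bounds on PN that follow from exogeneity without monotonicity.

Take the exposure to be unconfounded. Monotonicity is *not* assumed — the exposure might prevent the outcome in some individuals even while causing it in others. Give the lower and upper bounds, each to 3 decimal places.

0.226 ≤ PN ≤ 0.866

Let p₁ = 0.61, p₀ = 0.472.
Under exogeneity alone the bounds on PN are max{0,(p₁−p₀)/p₁} ≤ PN ≤ min{1,(1−p₀)/p₁}.
  lower = (p₁ − p₀)/p₁ = 0.138 / 0.61 ≈ 0.2262
  upper = min{1, (1 − p₀)/p₁} = 0.528 / 0.61 ≈ 0.8656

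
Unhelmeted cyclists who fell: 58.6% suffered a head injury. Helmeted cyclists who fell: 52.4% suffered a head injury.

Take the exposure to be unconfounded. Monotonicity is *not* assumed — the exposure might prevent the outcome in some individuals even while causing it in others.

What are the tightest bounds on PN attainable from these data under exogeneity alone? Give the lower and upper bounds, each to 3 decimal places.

p₁ = 0.586, p₀ = 0.524.
Under exogeneity alone the bounds on PN are max{0,(p₁−p₀)/p₁} ≤ PN ≤ min{1,(1−p₀)/p₁}.
  lower = (p₁ − p₀)/p₁ = 0.062 / 0.586 ≈ 0.1058
  upper = min{1, (1 − p₀)/p₁} = 0.476 / 0.586 ≈ 0.8123

0.106 ≤ PN ≤ 0.812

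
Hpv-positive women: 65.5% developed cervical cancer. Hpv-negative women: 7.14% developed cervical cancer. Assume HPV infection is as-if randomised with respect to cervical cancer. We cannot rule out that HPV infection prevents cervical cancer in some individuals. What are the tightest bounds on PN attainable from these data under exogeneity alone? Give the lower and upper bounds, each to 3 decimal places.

0.891 ≤ PN ≤ 1.000

p₁ = 0.655, p₀ = 0.0714.
Under exogeneity alone the bounds on PN are max{0,(p₁−p₀)/p₁} ≤ PN ≤ min{1,(1−p₀)/p₁}.
  lower = (p₁ − p₀)/p₁ = 0.5836 / 0.655 ≈ 0.8910
  upper = min{1, (1 − p₀)/p₁} = 0.9286 / 0.655 ≈ 1.4177 → capped at 1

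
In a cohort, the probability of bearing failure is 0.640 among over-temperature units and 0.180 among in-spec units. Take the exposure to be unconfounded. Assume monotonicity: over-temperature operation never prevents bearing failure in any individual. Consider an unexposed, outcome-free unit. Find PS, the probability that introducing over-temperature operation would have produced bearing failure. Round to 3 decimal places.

Let p₁ = 0.64, p₀ = 0.18.
Under exogeneity and monotonicity, PS = (p₁ − p₀) / (1 − p₀).
PS = (0.64 − 0.18) / (1 − 0.18) = 0.46 / 0.82 ≈ 0.5610

PS ≈ 0.561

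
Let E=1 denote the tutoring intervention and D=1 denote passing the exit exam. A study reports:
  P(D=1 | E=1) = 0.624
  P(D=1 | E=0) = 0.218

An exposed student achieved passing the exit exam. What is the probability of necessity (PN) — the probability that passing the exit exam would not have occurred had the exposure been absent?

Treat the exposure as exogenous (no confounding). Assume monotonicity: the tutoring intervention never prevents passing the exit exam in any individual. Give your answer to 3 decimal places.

PN ≈ 0.651

Let p₁ = 0.624, p₀ = 0.218.
Under exogeneity and monotonicity, PN = (p₁ − p₀) / p₁.
PN = (0.624 − 0.218) / 0.624 = 0.406 / 0.624 ≈ 0.6506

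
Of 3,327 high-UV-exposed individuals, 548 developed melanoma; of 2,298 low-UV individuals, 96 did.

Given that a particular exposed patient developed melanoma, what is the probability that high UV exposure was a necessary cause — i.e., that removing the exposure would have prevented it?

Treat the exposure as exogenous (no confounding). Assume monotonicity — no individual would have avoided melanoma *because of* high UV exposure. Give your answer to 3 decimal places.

p₁ = P(outcome | exposed) = 548/3327 = 0.16471
p₀ = P(outcome | unexposed) = 96/2298 = 0.041775
Under exogeneity and monotonicity, PN = (p₁ − p₀) / p₁.
PN = (0.16471 − 0.041775) / 0.16471 = 0.12294 / 0.16471 ≈ 0.7464

PN ≈ 0.746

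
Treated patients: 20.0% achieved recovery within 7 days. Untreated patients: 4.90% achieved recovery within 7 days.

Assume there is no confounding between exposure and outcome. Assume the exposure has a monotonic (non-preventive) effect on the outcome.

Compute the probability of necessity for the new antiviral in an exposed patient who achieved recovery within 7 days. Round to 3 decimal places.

PN ≈ 0.755

p₁ = 0.2, p₀ = 0.049.
Under exogeneity and monotonicity, PN = (p₁ − p₀) / p₁.
PN = (0.2 − 0.049) / 0.2 = 0.151 / 0.2 ≈ 0.7550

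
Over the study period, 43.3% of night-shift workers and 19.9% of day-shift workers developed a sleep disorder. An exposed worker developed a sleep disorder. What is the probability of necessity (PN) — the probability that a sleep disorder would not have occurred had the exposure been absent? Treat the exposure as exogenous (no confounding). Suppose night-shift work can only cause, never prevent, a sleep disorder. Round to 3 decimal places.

PN ≈ 0.540

p₁ = 0.433, p₀ = 0.199.
Under exogeneity and monotonicity, PN = (p₁ − p₀) / p₁.
PN = (0.433 − 0.199) / 0.433 = 0.234 / 0.433 ≈ 0.5404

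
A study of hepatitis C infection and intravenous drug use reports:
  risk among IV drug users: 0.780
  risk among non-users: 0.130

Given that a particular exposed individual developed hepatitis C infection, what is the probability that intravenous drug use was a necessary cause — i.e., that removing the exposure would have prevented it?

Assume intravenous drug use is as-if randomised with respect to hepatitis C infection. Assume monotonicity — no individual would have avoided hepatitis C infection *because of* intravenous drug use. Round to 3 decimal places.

Let p₁ = 0.78, p₀ = 0.13.
Under exogeneity and monotonicity, PN = (p₁ − p₀) / p₁.
PN = (0.78 − 0.13) / 0.78 = 0.65 / 0.78 ≈ 0.8333

PN ≈ 0.833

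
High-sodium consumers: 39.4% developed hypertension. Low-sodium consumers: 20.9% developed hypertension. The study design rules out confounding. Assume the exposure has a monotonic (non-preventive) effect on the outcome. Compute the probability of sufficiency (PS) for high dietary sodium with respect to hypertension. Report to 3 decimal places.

PS ≈ 0.234

p₁ = 0.394, p₀ = 0.209.
Under exogeneity and monotonicity, PS = (p₁ − p₀) / (1 − p₀).
PS = (0.394 − 0.209) / (1 − 0.209) = 0.185 / 0.791 ≈ 0.2339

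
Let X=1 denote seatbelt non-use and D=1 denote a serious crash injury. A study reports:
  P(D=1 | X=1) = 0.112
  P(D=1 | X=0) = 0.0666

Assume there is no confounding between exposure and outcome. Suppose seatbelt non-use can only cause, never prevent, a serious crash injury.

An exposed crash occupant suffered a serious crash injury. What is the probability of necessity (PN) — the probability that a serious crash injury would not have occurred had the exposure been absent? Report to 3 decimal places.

Let p₁ = 0.112, p₀ = 0.0666.
Under exogeneity and monotonicity, PN = (p₁ − p₀) / p₁.
PN = (0.112 − 0.0666) / 0.112 = 0.0454 / 0.112 ≈ 0.4054

PN ≈ 0.405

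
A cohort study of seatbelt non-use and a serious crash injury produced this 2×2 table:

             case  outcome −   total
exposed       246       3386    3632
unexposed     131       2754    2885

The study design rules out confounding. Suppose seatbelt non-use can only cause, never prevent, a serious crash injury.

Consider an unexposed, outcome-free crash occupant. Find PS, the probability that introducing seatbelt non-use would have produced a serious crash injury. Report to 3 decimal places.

p₁ = P(outcome | exposed) = 246/3632 = 0.067731
p₀ = P(outcome | unexposed) = 131/2885 = 0.045407
Under exogeneity and monotonicity, PS = (p₁ − p₀) / (1 − p₀).
PS = (0.067731 − 0.045407) / (1 − 0.045407) = 0.022324 / 0.95459 ≈ 0.0234

PS ≈ 0.023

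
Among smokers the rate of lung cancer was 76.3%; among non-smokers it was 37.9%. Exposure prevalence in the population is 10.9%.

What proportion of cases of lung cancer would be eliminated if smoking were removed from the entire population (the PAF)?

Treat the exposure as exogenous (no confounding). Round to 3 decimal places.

PAF ≈ 0.099

p₁ = 0.763, p₀ = 0.379.
Overall risk P(Y=1) = π·p₁ + (1−π)·p₀ = 0.109×0.763 + 0.891×0.379 = 0.42086.
Under exogeneity, PAF = [P(Y=1) − p₀] / P(Y=1).
PAF = (0.42086 − 0.379) / 0.42086 ≈ 0.0995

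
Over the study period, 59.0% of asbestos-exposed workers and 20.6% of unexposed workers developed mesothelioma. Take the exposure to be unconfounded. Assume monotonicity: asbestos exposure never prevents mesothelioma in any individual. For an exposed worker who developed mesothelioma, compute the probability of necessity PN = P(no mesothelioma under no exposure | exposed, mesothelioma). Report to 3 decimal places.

PN ≈ 0.651

p₁ = 0.59, p₀ = 0.206.
Under exogeneity and monotonicity, PN = (p₁ − p₀) / p₁.
PN = (0.59 − 0.206) / 0.59 = 0.384 / 0.59 ≈ 0.6508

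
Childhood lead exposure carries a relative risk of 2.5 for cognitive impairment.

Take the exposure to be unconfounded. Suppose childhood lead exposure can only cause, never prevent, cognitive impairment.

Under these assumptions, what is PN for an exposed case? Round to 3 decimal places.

PN ≈ 0.600

Under exogeneity and monotonicity, PN = (RR − 1) / RR = 1 − 1/RR.
PN = (2.5 − 1) / 2.5 = 1.5 / 2.5 ≈ 0.6000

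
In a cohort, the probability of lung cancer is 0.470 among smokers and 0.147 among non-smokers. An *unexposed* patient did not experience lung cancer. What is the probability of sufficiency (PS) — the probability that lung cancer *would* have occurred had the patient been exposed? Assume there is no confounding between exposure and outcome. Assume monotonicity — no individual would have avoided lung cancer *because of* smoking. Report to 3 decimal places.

PS ≈ 0.379

Let p₁ = 0.47, p₀ = 0.147.
Under exogeneity and monotonicity, PS = (p₁ − p₀) / (1 − p₀).
PS = (0.47 − 0.147) / (1 − 0.147) = 0.323 / 0.853 ≈ 0.3787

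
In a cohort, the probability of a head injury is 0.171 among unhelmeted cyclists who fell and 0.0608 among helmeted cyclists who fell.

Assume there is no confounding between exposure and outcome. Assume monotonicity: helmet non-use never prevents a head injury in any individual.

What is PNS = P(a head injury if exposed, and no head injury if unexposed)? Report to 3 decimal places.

PNS ≈ 0.110

Let p₁ = 0.171, p₀ = 0.0608.
Under exogeneity and monotonicity, PNS = p₁ − p₀.
PNS = 0.171 − 0.0608 = 0.1102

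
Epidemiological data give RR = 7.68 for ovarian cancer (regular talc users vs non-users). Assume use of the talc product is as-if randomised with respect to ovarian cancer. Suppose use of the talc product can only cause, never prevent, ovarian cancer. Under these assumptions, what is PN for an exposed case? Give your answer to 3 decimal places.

Under exogeneity and monotonicity, PN = (RR − 1) / RR = 1 − 1/RR.
PN = (7.68 − 1) / 7.68 = 6.68 / 7.68 ≈ 0.8698

PN ≈ 0.870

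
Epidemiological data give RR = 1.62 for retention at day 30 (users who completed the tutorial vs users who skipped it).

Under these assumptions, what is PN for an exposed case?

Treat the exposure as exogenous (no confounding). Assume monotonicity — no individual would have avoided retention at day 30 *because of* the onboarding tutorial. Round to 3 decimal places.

PN ≈ 0.383

Under exogeneity and monotonicity, PN = (RR − 1) / RR = 1 − 1/RR.
PN = (1.62 − 1) / 1.62 = 0.62 / 1.62 ≈ 0.3827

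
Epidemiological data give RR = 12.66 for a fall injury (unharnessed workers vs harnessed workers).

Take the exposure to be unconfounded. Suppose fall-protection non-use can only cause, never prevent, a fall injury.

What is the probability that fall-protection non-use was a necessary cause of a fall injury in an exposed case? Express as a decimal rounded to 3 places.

PN ≈ 0.921

Under exogeneity and monotonicity, PN = (RR − 1) / RR = 1 − 1/RR.
PN = (12.66 − 1) / 12.66 = 11.66 / 12.66 ≈ 0.9210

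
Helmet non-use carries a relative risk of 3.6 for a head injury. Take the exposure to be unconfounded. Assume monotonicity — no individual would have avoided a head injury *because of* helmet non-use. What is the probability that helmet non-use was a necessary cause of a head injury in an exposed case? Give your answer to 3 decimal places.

Under exogeneity and monotonicity, PN = (RR − 1) / RR = 1 − 1/RR.
PN = (3.6 − 1) / 3.6 = 2.6 / 3.6 ≈ 0.7222

PN ≈ 0.722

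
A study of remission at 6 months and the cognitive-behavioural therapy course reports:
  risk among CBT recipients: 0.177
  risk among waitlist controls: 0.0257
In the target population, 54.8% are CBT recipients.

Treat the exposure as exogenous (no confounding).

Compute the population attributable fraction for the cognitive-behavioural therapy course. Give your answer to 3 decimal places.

PAF ≈ 0.763

Let p₁ = 0.177, p₀ = 0.0257.
Overall risk P(Y=1) = π·p₁ + (1−π)·p₀ = 0.548×0.177 + 0.452×0.0257 = 0.10861.
Under exogeneity, PAF = [P(Y=1) − p₀] / P(Y=1).
PAF = (0.10861 − 0.0257) / 0.10861 ≈ 0.7634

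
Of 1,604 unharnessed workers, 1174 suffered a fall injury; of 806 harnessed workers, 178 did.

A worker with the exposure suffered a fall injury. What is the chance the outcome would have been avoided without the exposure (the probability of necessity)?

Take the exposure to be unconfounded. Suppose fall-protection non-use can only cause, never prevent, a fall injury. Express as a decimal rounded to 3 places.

PN ≈ 0.698

p₁ = P(outcome | exposed) = 1174/1604 = 0.73192
p₀ = P(outcome | unexposed) = 178/806 = 0.22084
Under exogeneity and monotonicity, PN = (p₁ − p₀) / p₁.
PN = (0.73192 − 0.22084) / 0.73192 = 0.51108 / 0.73192 ≈ 0.6983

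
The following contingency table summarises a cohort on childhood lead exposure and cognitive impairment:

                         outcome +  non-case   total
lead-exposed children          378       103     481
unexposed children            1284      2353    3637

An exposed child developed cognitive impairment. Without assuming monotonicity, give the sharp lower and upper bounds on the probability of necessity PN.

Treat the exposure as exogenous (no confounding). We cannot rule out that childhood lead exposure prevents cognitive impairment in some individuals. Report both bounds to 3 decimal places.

p₁ = P(outcome | exposed) = 378/481 = 0.78586
p₀ = P(outcome | unexposed) = 1284/3637 = 0.35304
Under exogeneity alone the bounds on PN are max{0,(p₁−p₀)/p₁} ≤ PN ≤ min{1,(1−p₀)/p₁}.
  lower = (p₁ − p₀)/p₁ = 0.43282 / 0.78586 ≈ 0.5508
  upper = min{1, (1 − p₀)/p₁} = 0.64696 / 0.78586 ≈ 0.8233

0.551 ≤ PN ≤ 0.823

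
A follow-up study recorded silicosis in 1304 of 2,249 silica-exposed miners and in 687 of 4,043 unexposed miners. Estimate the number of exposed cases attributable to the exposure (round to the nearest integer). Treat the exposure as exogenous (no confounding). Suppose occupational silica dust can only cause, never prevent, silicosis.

about 922 cases

p₁ = P(outcome | exposed) = 1304/2249 = 0.57981
p₀ = P(outcome | unexposed) = 687/4043 = 0.16992
PN = (p₁ − p₀)/p₁ = (0.57981 − 0.16992) / 0.57981 ≈ 0.70693.
Attributable cases ≈ PN × (exposed cases) = 0.70693 × 1304 ≈ 921.84.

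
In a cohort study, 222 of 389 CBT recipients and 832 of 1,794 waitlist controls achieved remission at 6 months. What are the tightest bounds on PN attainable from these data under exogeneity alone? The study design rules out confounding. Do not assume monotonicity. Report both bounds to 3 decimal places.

0.187 ≤ PN ≤ 0.940

p₁ = P(outcome | exposed) = 222/389 = 0.57069
p₀ = P(outcome | unexposed) = 832/1794 = 0.46377
Under exogeneity alone the bounds on PN are max{0,(p₁−p₀)/p₁} ≤ PN ≤ min{1,(1−p₀)/p₁}.
  lower = (p₁ − p₀)/p₁ = 0.10693 / 0.57069 ≈ 0.1874
  upper = min{1, (1 − p₀)/p₁} = 0.53623 / 0.57069 ≈ 0.9396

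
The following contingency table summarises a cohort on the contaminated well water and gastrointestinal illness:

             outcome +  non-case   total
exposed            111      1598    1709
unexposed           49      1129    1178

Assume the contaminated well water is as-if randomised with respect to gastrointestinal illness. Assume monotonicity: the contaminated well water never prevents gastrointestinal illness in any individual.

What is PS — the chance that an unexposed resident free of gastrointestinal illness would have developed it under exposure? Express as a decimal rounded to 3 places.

p₁ = P(outcome | exposed) = 111/1709 = 0.06495
p₀ = P(outcome | unexposed) = 49/1178 = 0.041596
Under exogeneity and monotonicity, PS = (p₁ − p₀)/(1 − p₀).
PS = (0.06495 − 0.041596) / 0.9584 ≈ 0.0244

PS ≈ 0.024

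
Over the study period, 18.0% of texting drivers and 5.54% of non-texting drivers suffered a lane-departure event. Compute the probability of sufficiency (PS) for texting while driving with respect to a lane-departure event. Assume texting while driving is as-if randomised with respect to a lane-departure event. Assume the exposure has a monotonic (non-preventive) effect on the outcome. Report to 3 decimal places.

p₁ = 0.18, p₀ = 0.0554.
Under exogeneity and monotonicity, PS = (p₁ − p₀) / (1 − p₀).
PS = (0.18 − 0.0554) / (1 − 0.0554) = 0.1246 / 0.9446 ≈ 0.1319

PS ≈ 0.132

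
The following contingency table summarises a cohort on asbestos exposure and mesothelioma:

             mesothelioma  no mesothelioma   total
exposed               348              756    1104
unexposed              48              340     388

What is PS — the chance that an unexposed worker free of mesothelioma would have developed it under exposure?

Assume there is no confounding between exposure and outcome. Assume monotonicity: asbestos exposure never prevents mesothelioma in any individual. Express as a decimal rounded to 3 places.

p₁ = P(outcome | exposed) = 348/1104 = 0.31522
p₀ = P(outcome | unexposed) = 48/388 = 0.12371
Under exogeneity and monotonicity, PS = (p₁ − p₀) / (1 − p₀).
PS = (0.31522 − 0.12371) / (1 − 0.12371) = 0.19151 / 0.87629 ≈ 0.2185

PS ≈ 0.219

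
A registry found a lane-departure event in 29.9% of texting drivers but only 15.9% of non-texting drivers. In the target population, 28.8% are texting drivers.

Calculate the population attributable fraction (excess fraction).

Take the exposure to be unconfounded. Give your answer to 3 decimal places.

p₁ = 0.299, p₀ = 0.159.
Overall risk P(Y=1) = π·p₁ + (1−π)·p₀ = 0.288×0.299 + 0.712×0.159 = 0.19932.
Under exogeneity, PAF = [P(Y=1) − p₀] / P(Y=1).
PAF = (0.19932 − 0.159) / 0.19932 ≈ 0.2023

PAF ≈ 0.202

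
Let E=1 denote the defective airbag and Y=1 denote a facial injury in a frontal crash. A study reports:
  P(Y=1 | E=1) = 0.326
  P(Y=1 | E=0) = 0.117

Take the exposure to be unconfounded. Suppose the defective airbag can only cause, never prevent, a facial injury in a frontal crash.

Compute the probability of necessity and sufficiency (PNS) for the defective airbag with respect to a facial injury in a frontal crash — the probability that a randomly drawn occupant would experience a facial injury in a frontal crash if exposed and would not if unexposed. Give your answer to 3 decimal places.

Let p₁ = 0.326, p₀ = 0.117.
Under exogeneity and monotonicity, PNS = p₁ − p₀.
PNS = 0.326 − 0.117 = 0.209

PNS ≈ 0.209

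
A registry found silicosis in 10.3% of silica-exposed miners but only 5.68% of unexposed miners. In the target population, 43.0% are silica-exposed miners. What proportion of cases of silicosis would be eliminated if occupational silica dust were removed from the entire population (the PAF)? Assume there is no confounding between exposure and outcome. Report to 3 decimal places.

p₁ = 0.103, p₀ = 0.0568.
Overall risk P(Y=1) = π·p₁ + (1−π)·p₀ = 0.43×0.103 + 0.57×0.0568 = 0.076666.
Under exogeneity, PAF = [P(Y=1) − p₀] / P(Y=1).
PAF = (0.076666 − 0.0568) / 0.076666 ≈ 0.2591

PAF ≈ 0.259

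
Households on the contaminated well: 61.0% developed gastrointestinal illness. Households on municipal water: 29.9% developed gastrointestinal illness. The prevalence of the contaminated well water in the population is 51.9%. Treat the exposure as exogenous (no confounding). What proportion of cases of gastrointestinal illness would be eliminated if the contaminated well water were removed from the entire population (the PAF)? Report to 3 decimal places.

p₁ = 0.61, p₀ = 0.299.
Overall risk P(Y=1) = π·p₁ + (1−π)·p₀ = 0.519×0.61 + 0.481×0.299 = 0.46041.
Under exogeneity, PAF = [P(Y=1) − p₀] / P(Y=1).
PAF = (0.46041 − 0.299) / 0.46041 ≈ 0.3506

PAF ≈ 0.351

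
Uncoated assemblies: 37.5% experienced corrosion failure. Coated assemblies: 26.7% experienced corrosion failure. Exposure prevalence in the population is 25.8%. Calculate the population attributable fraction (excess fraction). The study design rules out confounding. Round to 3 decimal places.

PAF ≈ 0.094

p₁ = 0.375, p₀ = 0.267.
Overall risk P(Y=1) = π·p₁ + (1−π)·p₀ = 0.258×0.375 + 0.742×0.267 = 0.29486.
Under exogeneity, PAF = [P(Y=1) − p₀] / P(Y=1).
PAF = (0.29486 − 0.267) / 0.29486 ≈ 0.0945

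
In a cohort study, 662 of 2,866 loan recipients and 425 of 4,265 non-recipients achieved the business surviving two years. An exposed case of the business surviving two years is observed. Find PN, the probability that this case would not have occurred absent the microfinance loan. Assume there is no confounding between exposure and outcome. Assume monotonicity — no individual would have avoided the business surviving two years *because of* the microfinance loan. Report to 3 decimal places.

p₁ = P(outcome | exposed) = 662/2866 = 0.23098
p₀ = P(outcome | unexposed) = 425/4265 = 0.099648
Under exogeneity and monotonicity, PN = (p₁ − p₀) / p₁.
PN = (0.23098 − 0.099648) / 0.23098 = 0.13134 / 0.23098 ≈ 0.5686

PN ≈ 0.569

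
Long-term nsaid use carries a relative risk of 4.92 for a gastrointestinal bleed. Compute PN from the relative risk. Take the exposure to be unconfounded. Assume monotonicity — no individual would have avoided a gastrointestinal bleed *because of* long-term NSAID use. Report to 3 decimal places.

Under exogeneity and monotonicity, PN = (RR − 1) / RR = 1 − 1/RR.
PN = (4.92 − 1) / 4.92 = 3.92 / 4.92 ≈ 0.7967

PN ≈ 0.797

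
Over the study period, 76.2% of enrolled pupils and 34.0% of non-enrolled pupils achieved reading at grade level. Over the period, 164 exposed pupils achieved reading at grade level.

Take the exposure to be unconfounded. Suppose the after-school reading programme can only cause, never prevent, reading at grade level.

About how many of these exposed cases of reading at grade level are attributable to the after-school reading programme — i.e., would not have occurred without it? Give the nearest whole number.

about 91 cases

p₁ = 0.762, p₀ = 0.34.
PN = (p₁ − p₀)/p₁ = (0.762 − 0.34) / 0.762 ≈ 0.55381.
Attributable cases ≈ PN × (exposed cases) = 0.55381 × 164 ≈ 90.82.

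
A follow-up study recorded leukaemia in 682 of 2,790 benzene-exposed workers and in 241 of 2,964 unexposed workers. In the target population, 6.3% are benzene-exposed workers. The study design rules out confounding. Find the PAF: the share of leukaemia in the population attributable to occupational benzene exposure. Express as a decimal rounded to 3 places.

PAF ≈ 0.112

p₁ = P(outcome | exposed) = 682/2790 = 0.24444
p₀ = P(outcome | unexposed) = 241/2964 = 0.081309
Overall risk P(Y=1) = π·p₁ + (1−π)·p₀ = 0.063×0.24444 + 0.937×0.081309 = 0.091587.
Under exogeneity, PAF = [P(Y=1) − p₀] / P(Y=1).
PAF = (0.091587 − 0.081309) / 0.091587 ≈ 0.1122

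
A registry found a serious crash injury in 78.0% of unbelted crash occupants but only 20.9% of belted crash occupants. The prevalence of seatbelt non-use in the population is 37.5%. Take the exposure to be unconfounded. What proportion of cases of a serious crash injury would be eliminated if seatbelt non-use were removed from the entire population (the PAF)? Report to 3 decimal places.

p₁ = 0.78, p₀ = 0.209.
Overall risk P(Y=1) = π·p₁ + (1−π)·p₀ = 0.375×0.78 + 0.625×0.209 = 0.42312.
Under exogeneity, PAF = [P(Y=1) − p₀] / P(Y=1).
PAF = (0.42312 − 0.209) / 0.42312 ≈ 0.5061

PAF ≈ 0.506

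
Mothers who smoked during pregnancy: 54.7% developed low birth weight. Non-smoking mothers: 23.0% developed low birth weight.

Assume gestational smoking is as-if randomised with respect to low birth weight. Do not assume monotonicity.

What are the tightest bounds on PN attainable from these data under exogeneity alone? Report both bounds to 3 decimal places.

0.580 ≤ PN ≤ 1.000

p₁ = 0.547, p₀ = 0.23.
Under exogeneity alone the bounds on PN are max{0,(p₁−p₀)/p₁} ≤ PN ≤ min{1,(1−p₀)/p₁}.
  lower = (p₁ − p₀)/p₁ = 0.317 / 0.547 ≈ 0.5795
  upper = min{1, (1 − p₀)/p₁} = 0.77 / 0.547 ≈ 1.4077 → capped at 1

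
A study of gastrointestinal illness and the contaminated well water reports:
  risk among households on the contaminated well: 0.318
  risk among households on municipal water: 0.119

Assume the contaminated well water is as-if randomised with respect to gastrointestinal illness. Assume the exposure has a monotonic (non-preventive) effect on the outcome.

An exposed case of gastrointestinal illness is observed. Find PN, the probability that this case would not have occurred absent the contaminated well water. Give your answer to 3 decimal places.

PN ≈ 0.626

Let p₁ = 0.318, p₀ = 0.119.
Under exogeneity and monotonicity, PN = (p₁ − p₀) / p₁.
PN = (0.318 − 0.119) / 0.318 = 0.199 / 0.318 ≈ 0.6258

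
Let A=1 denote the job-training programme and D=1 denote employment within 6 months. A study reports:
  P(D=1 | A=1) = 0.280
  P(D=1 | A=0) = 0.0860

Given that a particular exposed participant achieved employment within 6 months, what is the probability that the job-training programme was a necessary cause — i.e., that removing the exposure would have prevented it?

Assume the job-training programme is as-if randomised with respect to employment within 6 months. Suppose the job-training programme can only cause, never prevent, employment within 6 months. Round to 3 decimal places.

PN ≈ 0.693

Let p₁ = 0.28, p₀ = 0.086.
Under exogeneity and monotonicity, PN = (p₁ − p₀) / p₁.
PN = (0.28 − 0.086) / 0.28 = 0.194 / 0.28 ≈ 0.6929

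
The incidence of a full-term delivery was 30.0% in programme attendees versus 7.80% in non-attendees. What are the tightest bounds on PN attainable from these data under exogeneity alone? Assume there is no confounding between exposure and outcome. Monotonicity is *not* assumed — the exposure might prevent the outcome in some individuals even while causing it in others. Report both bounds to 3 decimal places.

0.740 ≤ PN ≤ 1.000

p₁ = 0.3, p₀ = 0.078.
Under exogeneity alone the bounds on PN are max{0,(p₁−p₀)/p₁} ≤ PN ≤ min{1,(1−p₀)/p₁}.
  lower = (p₁ − p₀)/p₁ = 0.222 / 0.3 ≈ 0.7400
  upper = min{1, (1 − p₀)/p₁} = 0.922 / 0.3 ≈ 3.0733 → capped at 1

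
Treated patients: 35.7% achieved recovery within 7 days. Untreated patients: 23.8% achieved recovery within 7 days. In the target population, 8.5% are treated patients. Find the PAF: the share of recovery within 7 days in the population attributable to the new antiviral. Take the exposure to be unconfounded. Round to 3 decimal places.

p₁ = 0.357, p₀ = 0.238.
Overall risk P(Y=1) = π·p₁ + (1−π)·p₀ = 0.085×0.357 + 0.915×0.238 = 0.24812.
Under exogeneity, PAF = [P(Y=1) − p₀] / P(Y=1).
PAF = (0.24812 − 0.238) / 0.24812 ≈ 0.0408

PAF ≈ 0.041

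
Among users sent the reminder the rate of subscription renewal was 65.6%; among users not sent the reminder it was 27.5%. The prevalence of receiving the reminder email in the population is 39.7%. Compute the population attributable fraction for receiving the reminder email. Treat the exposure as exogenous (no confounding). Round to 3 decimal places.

p₁ = 0.656, p₀ = 0.275.
Overall risk P(Y=1) = π·p₁ + (1−π)·p₀ = 0.397×0.656 + 0.603×0.275 = 0.42626.
Under exogeneity, PAF = [P(Y=1) − p₀] / P(Y=1).
PAF = (0.42626 − 0.275) / 0.42626 ≈ 0.3548

PAF ≈ 0.355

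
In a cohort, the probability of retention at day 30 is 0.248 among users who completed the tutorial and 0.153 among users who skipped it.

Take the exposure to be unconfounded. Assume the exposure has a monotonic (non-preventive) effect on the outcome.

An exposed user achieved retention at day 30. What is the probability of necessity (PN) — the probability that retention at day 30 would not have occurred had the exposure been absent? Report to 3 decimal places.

Let p₁ = 0.248, p₀ = 0.153.
Under exogeneity and monotonicity, PN = (p₁ − p₀) / p₁.
PN = (0.248 − 0.153) / 0.248 = 0.095 / 0.248 ≈ 0.3831

PN ≈ 0.383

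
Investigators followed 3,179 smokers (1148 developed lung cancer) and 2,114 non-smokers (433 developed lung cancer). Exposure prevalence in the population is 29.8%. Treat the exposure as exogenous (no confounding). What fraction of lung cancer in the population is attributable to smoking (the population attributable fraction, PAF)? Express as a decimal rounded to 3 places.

p₁ = P(outcome | exposed) = 1148/3179 = 0.36112
p₀ = P(outcome | unexposed) = 433/2114 = 0.20482
Overall risk P(Y=1) = π·p₁ + (1−π)·p₀ = 0.298×0.36112 + 0.702×0.20482 = 0.2514.
Under exogeneity, PAF = [P(Y=1) − p₀] / P(Y=1).
PAF = (0.2514 − 0.20482) / 0.2514 ≈ 0.1853

PAF ≈ 0.185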